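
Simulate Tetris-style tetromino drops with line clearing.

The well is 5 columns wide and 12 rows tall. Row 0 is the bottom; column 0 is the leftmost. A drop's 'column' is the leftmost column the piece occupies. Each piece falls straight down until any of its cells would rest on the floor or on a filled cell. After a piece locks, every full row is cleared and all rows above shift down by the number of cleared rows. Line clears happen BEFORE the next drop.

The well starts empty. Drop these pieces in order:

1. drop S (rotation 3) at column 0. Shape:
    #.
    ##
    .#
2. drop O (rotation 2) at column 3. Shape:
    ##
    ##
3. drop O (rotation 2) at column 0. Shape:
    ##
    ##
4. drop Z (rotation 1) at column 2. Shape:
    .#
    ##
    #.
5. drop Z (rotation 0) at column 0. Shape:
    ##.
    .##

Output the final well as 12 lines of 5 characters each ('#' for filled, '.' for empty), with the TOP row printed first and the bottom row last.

Drop 1: S rot3 at col 0 lands with bottom-row=0; cleared 0 line(s) (total 0); column heights now [3 2 0 0 0], max=3
Drop 2: O rot2 at col 3 lands with bottom-row=0; cleared 0 line(s) (total 0); column heights now [3 2 0 2 2], max=3
Drop 3: O rot2 at col 0 lands with bottom-row=3; cleared 0 line(s) (total 0); column heights now [5 5 0 2 2], max=5
Drop 4: Z rot1 at col 2 lands with bottom-row=1; cleared 1 line(s) (total 1); column heights now [4 4 2 3 1], max=4
Drop 5: Z rot0 at col 0 lands with bottom-row=4; cleared 0 line(s) (total 1); column heights now [6 6 5 3 1], max=6

Answer: .....
.....
.....
.....
.....
.....
##...
.##..
##...
##.#.
#.##.
.#.##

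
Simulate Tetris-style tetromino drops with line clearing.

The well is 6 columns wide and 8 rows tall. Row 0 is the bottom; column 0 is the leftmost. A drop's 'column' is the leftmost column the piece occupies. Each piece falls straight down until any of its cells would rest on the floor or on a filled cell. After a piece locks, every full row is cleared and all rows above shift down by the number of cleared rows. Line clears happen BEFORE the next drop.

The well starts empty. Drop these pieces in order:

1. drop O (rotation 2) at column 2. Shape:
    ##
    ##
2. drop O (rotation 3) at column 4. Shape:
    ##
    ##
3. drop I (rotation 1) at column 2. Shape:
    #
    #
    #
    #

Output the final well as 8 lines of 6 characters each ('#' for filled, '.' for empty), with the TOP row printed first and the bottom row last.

Answer: ......
......
..#...
..#...
..#...
..#...
..####
..####

Derivation:
Drop 1: O rot2 at col 2 lands with bottom-row=0; cleared 0 line(s) (total 0); column heights now [0 0 2 2 0 0], max=2
Drop 2: O rot3 at col 4 lands with bottom-row=0; cleared 0 line(s) (total 0); column heights now [0 0 2 2 2 2], max=2
Drop 3: I rot1 at col 2 lands with bottom-row=2; cleared 0 line(s) (total 0); column heights now [0 0 6 2 2 2], max=6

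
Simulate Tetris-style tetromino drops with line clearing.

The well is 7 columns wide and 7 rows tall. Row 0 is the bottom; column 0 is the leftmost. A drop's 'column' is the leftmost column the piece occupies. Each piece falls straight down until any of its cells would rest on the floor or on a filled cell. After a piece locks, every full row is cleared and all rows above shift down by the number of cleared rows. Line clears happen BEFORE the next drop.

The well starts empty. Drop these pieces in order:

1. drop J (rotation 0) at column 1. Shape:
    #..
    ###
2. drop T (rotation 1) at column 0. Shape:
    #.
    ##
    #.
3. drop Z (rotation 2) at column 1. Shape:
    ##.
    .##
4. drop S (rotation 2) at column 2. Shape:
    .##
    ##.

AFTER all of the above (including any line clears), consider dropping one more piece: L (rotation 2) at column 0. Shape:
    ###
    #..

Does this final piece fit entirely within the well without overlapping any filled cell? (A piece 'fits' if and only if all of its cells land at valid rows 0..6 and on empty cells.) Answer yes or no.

Drop 1: J rot0 at col 1 lands with bottom-row=0; cleared 0 line(s) (total 0); column heights now [0 2 1 1 0 0 0], max=2
Drop 2: T rot1 at col 0 lands with bottom-row=1; cleared 0 line(s) (total 0); column heights now [4 3 1 1 0 0 0], max=4
Drop 3: Z rot2 at col 1 lands with bottom-row=2; cleared 0 line(s) (total 0); column heights now [4 4 4 3 0 0 0], max=4
Drop 4: S rot2 at col 2 lands with bottom-row=4; cleared 0 line(s) (total 0); column heights now [4 4 5 6 6 0 0], max=6
Test piece L rot2 at col 0 (width 3): heights before test = [4 4 5 6 6 0 0]; fits = True

Answer: yes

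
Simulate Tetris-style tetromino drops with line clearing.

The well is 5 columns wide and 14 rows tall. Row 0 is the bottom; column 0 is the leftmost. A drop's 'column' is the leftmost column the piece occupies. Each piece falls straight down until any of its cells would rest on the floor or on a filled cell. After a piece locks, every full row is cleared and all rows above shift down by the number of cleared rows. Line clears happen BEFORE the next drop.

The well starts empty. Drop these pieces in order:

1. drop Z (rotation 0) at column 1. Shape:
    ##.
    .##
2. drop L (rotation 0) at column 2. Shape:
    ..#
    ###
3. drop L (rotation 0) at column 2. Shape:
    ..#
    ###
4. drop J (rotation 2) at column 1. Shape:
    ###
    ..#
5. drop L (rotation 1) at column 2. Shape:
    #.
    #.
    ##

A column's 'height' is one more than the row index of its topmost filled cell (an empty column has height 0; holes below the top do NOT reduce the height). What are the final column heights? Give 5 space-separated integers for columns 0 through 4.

Drop 1: Z rot0 at col 1 lands with bottom-row=0; cleared 0 line(s) (total 0); column heights now [0 2 2 1 0], max=2
Drop 2: L rot0 at col 2 lands with bottom-row=2; cleared 0 line(s) (total 0); column heights now [0 2 3 3 4], max=4
Drop 3: L rot0 at col 2 lands with bottom-row=4; cleared 0 line(s) (total 0); column heights now [0 2 5 5 6], max=6
Drop 4: J rot2 at col 1 lands with bottom-row=5; cleared 0 line(s) (total 0); column heights now [0 7 7 7 6], max=7
Drop 5: L rot1 at col 2 lands with bottom-row=7; cleared 0 line(s) (total 0); column heights now [0 7 10 8 6], max=10

Answer: 0 7 10 8 6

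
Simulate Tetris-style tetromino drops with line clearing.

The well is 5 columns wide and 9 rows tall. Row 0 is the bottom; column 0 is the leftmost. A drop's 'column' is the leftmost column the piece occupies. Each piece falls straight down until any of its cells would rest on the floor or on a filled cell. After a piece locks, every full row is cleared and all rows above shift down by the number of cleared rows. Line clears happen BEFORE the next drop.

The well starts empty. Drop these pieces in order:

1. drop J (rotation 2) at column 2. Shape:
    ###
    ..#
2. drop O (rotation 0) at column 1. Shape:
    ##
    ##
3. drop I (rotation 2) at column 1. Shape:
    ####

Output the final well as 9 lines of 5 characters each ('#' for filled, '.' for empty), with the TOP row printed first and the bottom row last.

Answer: .....
.....
.....
.....
.####
.##..
.##..
..###
....#

Derivation:
Drop 1: J rot2 at col 2 lands with bottom-row=0; cleared 0 line(s) (total 0); column heights now [0 0 2 2 2], max=2
Drop 2: O rot0 at col 1 lands with bottom-row=2; cleared 0 line(s) (total 0); column heights now [0 4 4 2 2], max=4
Drop 3: I rot2 at col 1 lands with bottom-row=4; cleared 0 line(s) (total 0); column heights now [0 5 5 5 5], max=5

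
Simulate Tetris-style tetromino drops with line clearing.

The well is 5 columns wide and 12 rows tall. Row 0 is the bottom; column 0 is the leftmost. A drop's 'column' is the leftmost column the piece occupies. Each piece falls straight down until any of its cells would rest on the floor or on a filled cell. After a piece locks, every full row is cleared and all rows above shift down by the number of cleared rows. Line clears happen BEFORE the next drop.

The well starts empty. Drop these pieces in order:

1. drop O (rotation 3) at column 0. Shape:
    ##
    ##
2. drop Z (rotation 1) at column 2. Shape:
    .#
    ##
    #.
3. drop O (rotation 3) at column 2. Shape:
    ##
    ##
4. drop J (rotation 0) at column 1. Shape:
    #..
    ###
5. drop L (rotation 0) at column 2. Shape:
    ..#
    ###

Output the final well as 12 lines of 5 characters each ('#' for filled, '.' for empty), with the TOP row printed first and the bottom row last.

Drop 1: O rot3 at col 0 lands with bottom-row=0; cleared 0 line(s) (total 0); column heights now [2 2 0 0 0], max=2
Drop 2: Z rot1 at col 2 lands with bottom-row=0; cleared 0 line(s) (total 0); column heights now [2 2 2 3 0], max=3
Drop 3: O rot3 at col 2 lands with bottom-row=3; cleared 0 line(s) (total 0); column heights now [2 2 5 5 0], max=5
Drop 4: J rot0 at col 1 lands with bottom-row=5; cleared 0 line(s) (total 0); column heights now [2 7 6 6 0], max=7
Drop 5: L rot0 at col 2 lands with bottom-row=6; cleared 0 line(s) (total 0); column heights now [2 7 7 7 8], max=8

Answer: .....
.....
.....
.....
....#
.####
.###.
..##.
..##.
...#.
####.
###..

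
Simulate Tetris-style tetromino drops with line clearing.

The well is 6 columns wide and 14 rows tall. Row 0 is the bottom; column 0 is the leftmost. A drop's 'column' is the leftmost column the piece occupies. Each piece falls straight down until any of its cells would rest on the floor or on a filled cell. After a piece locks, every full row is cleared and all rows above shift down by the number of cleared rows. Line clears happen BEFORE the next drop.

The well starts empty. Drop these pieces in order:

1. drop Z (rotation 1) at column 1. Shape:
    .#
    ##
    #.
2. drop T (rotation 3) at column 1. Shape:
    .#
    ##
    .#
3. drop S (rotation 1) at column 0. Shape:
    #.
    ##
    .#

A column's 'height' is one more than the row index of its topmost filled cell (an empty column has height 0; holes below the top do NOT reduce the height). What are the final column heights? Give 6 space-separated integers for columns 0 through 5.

Drop 1: Z rot1 at col 1 lands with bottom-row=0; cleared 0 line(s) (total 0); column heights now [0 2 3 0 0 0], max=3
Drop 2: T rot3 at col 1 lands with bottom-row=3; cleared 0 line(s) (total 0); column heights now [0 5 6 0 0 0], max=6
Drop 3: S rot1 at col 0 lands with bottom-row=5; cleared 0 line(s) (total 0); column heights now [8 7 6 0 0 0], max=8

Answer: 8 7 6 0 0 0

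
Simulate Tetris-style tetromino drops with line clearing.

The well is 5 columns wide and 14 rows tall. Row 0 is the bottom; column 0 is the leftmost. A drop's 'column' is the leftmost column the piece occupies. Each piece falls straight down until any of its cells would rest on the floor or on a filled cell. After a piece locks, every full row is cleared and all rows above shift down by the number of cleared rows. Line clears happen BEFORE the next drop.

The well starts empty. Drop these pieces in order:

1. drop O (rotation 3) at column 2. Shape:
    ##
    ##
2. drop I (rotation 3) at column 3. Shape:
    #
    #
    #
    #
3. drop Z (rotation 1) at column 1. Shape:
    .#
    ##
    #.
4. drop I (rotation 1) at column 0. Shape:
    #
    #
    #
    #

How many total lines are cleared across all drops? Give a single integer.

Drop 1: O rot3 at col 2 lands with bottom-row=0; cleared 0 line(s) (total 0); column heights now [0 0 2 2 0], max=2
Drop 2: I rot3 at col 3 lands with bottom-row=2; cleared 0 line(s) (total 0); column heights now [0 0 2 6 0], max=6
Drop 3: Z rot1 at col 1 lands with bottom-row=1; cleared 0 line(s) (total 0); column heights now [0 3 4 6 0], max=6
Drop 4: I rot1 at col 0 lands with bottom-row=0; cleared 0 line(s) (total 0); column heights now [4 3 4 6 0], max=6

Answer: 0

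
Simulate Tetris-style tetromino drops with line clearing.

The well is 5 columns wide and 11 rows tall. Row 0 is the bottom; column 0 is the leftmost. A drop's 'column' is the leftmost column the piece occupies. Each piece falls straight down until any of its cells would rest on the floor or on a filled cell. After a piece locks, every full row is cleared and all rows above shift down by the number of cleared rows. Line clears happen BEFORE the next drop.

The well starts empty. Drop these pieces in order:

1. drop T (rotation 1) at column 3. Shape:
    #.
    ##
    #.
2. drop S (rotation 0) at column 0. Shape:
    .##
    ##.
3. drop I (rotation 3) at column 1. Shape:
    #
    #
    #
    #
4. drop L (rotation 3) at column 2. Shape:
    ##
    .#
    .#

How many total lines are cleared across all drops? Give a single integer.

Answer: 0

Derivation:
Drop 1: T rot1 at col 3 lands with bottom-row=0; cleared 0 line(s) (total 0); column heights now [0 0 0 3 2], max=3
Drop 2: S rot0 at col 0 lands with bottom-row=0; cleared 0 line(s) (total 0); column heights now [1 2 2 3 2], max=3
Drop 3: I rot3 at col 1 lands with bottom-row=2; cleared 0 line(s) (total 0); column heights now [1 6 2 3 2], max=6
Drop 4: L rot3 at col 2 lands with bottom-row=3; cleared 0 line(s) (total 0); column heights now [1 6 6 6 2], max=6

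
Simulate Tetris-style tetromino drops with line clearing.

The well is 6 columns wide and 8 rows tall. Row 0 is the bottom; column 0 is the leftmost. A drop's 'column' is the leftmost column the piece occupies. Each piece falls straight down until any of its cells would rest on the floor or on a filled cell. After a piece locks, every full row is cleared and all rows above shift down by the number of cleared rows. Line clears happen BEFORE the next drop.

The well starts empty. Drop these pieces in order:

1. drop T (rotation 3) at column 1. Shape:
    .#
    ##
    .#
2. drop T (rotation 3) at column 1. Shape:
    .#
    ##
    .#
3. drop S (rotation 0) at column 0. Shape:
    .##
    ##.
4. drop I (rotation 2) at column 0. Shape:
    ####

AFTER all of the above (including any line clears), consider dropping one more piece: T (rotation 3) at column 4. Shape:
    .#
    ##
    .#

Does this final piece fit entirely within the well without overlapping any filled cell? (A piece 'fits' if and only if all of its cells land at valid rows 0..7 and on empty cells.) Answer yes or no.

Drop 1: T rot3 at col 1 lands with bottom-row=0; cleared 0 line(s) (total 0); column heights now [0 2 3 0 0 0], max=3
Drop 2: T rot3 at col 1 lands with bottom-row=3; cleared 0 line(s) (total 0); column heights now [0 5 6 0 0 0], max=6
Drop 3: S rot0 at col 0 lands with bottom-row=5; cleared 0 line(s) (total 0); column heights now [6 7 7 0 0 0], max=7
Drop 4: I rot2 at col 0 lands with bottom-row=7; cleared 0 line(s) (total 0); column heights now [8 8 8 8 0 0], max=8
Test piece T rot3 at col 4 (width 2): heights before test = [8 8 8 8 0 0]; fits = True

Answer: yes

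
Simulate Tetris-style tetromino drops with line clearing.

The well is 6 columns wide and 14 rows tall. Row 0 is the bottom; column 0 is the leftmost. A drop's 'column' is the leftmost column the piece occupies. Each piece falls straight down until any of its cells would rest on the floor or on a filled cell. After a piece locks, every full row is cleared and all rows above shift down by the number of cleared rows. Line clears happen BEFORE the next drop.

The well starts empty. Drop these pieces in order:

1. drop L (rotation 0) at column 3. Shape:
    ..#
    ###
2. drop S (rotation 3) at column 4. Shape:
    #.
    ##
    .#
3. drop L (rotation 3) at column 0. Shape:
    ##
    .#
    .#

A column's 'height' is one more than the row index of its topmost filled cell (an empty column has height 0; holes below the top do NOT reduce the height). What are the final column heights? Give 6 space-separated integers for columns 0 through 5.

Answer: 3 3 0 1 5 4

Derivation:
Drop 1: L rot0 at col 3 lands with bottom-row=0; cleared 0 line(s) (total 0); column heights now [0 0 0 1 1 2], max=2
Drop 2: S rot3 at col 4 lands with bottom-row=2; cleared 0 line(s) (total 0); column heights now [0 0 0 1 5 4], max=5
Drop 3: L rot3 at col 0 lands with bottom-row=0; cleared 0 line(s) (total 0); column heights now [3 3 0 1 5 4], max=5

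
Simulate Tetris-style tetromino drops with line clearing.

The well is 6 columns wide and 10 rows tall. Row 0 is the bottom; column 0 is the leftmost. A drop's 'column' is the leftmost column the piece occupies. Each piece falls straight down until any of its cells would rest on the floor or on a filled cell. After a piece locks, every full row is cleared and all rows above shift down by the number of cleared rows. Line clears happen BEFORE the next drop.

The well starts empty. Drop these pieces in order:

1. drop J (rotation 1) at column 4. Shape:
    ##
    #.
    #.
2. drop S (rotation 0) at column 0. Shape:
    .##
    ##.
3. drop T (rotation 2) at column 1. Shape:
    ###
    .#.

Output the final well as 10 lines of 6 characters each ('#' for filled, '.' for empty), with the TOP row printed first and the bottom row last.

Answer: ......
......
......
......
......
......
.###..
..#.##
.##.#.
##..#.

Derivation:
Drop 1: J rot1 at col 4 lands with bottom-row=0; cleared 0 line(s) (total 0); column heights now [0 0 0 0 3 3], max=3
Drop 2: S rot0 at col 0 lands with bottom-row=0; cleared 0 line(s) (total 0); column heights now [1 2 2 0 3 3], max=3
Drop 3: T rot2 at col 1 lands with bottom-row=2; cleared 0 line(s) (total 0); column heights now [1 4 4 4 3 3], max=4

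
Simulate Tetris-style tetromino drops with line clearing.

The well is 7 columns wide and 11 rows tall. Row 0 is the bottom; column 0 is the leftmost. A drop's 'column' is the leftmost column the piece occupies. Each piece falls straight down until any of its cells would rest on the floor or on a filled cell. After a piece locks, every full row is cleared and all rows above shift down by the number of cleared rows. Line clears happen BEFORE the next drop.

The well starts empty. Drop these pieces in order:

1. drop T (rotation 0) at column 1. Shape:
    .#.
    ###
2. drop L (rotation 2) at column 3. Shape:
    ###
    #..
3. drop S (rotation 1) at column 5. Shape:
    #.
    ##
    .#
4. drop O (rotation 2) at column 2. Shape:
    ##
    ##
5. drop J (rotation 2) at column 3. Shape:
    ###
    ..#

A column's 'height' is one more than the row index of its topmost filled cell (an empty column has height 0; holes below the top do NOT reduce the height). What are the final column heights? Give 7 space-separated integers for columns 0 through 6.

Drop 1: T rot0 at col 1 lands with bottom-row=0; cleared 0 line(s) (total 0); column heights now [0 1 2 1 0 0 0], max=2
Drop 2: L rot2 at col 3 lands with bottom-row=1; cleared 0 line(s) (total 0); column heights now [0 1 2 3 3 3 0], max=3
Drop 3: S rot1 at col 5 lands with bottom-row=2; cleared 0 line(s) (total 0); column heights now [0 1 2 3 3 5 4], max=5
Drop 4: O rot2 at col 2 lands with bottom-row=3; cleared 0 line(s) (total 0); column heights now [0 1 5 5 3 5 4], max=5
Drop 5: J rot2 at col 3 lands with bottom-row=5; cleared 0 line(s) (total 0); column heights now [0 1 5 7 7 7 4], max=7

Answer: 0 1 5 7 7 7 4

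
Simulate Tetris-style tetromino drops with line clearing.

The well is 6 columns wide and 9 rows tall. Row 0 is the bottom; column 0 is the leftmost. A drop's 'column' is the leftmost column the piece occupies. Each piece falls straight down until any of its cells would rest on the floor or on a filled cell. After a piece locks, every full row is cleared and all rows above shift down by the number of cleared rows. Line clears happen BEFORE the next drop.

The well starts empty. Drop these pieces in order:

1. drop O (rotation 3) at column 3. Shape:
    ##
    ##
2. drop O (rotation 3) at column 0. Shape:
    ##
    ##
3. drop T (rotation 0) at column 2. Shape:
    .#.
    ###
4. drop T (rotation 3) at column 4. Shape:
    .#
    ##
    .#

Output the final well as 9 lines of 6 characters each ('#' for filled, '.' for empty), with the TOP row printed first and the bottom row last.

Drop 1: O rot3 at col 3 lands with bottom-row=0; cleared 0 line(s) (total 0); column heights now [0 0 0 2 2 0], max=2
Drop 2: O rot3 at col 0 lands with bottom-row=0; cleared 0 line(s) (total 0); column heights now [2 2 0 2 2 0], max=2
Drop 3: T rot0 at col 2 lands with bottom-row=2; cleared 0 line(s) (total 0); column heights now [2 2 3 4 3 0], max=4
Drop 4: T rot3 at col 4 lands with bottom-row=2; cleared 0 line(s) (total 0); column heights now [2 2 3 4 4 5], max=5

Answer: ......
......
......
......
.....#
...###
..####
##.##.
##.##.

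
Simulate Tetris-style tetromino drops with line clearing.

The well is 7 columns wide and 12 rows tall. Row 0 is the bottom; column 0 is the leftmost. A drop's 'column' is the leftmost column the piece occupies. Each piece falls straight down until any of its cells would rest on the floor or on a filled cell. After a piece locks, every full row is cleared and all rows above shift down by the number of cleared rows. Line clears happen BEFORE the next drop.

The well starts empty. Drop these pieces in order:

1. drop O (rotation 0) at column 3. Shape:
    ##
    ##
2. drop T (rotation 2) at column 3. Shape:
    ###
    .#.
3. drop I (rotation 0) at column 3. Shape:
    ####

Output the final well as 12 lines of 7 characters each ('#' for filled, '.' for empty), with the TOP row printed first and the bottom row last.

Answer: .......
.......
.......
.......
.......
.......
.......
...####
...###.
....#..
...##..
...##..

Derivation:
Drop 1: O rot0 at col 3 lands with bottom-row=0; cleared 0 line(s) (total 0); column heights now [0 0 0 2 2 0 0], max=2
Drop 2: T rot2 at col 3 lands with bottom-row=2; cleared 0 line(s) (total 0); column heights now [0 0 0 4 4 4 0], max=4
Drop 3: I rot0 at col 3 lands with bottom-row=4; cleared 0 line(s) (total 0); column heights now [0 0 0 5 5 5 5], max=5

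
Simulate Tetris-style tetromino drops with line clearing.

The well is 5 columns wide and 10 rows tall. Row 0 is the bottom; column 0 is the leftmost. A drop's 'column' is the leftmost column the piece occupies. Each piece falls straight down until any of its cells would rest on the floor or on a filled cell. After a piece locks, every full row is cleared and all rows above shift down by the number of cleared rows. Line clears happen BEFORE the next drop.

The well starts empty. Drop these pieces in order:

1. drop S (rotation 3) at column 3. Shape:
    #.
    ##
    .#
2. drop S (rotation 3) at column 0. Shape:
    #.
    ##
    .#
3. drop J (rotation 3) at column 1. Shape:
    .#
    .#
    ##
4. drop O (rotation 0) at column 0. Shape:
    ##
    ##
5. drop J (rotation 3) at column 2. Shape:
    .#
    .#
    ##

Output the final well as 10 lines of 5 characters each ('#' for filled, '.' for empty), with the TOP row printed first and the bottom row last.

Answer: .....
.....
...#.
...#.
..##.
###..
###..
####.
##.##
.#..#

Derivation:
Drop 1: S rot3 at col 3 lands with bottom-row=0; cleared 0 line(s) (total 0); column heights now [0 0 0 3 2], max=3
Drop 2: S rot3 at col 0 lands with bottom-row=0; cleared 0 line(s) (total 0); column heights now [3 2 0 3 2], max=3
Drop 3: J rot3 at col 1 lands with bottom-row=2; cleared 0 line(s) (total 0); column heights now [3 3 5 3 2], max=5
Drop 4: O rot0 at col 0 lands with bottom-row=3; cleared 0 line(s) (total 0); column heights now [5 5 5 3 2], max=5
Drop 5: J rot3 at col 2 lands with bottom-row=5; cleared 0 line(s) (total 0); column heights now [5 5 6 8 2], max=8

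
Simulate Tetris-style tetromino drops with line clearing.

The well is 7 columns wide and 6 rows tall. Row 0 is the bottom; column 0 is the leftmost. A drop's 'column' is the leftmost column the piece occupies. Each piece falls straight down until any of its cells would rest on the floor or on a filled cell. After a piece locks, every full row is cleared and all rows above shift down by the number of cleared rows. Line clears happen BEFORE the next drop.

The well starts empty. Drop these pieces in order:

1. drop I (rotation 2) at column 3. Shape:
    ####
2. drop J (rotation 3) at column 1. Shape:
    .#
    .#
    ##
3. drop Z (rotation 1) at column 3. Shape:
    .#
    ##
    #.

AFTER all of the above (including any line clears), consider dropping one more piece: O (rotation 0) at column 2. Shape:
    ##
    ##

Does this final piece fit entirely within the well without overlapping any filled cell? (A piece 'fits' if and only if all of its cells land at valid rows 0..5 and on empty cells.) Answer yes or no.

Drop 1: I rot2 at col 3 lands with bottom-row=0; cleared 0 line(s) (total 0); column heights now [0 0 0 1 1 1 1], max=1
Drop 2: J rot3 at col 1 lands with bottom-row=0; cleared 0 line(s) (total 0); column heights now [0 1 3 1 1 1 1], max=3
Drop 3: Z rot1 at col 3 lands with bottom-row=1; cleared 0 line(s) (total 0); column heights now [0 1 3 3 4 1 1], max=4
Test piece O rot0 at col 2 (width 2): heights before test = [0 1 3 3 4 1 1]; fits = True

Answer: yes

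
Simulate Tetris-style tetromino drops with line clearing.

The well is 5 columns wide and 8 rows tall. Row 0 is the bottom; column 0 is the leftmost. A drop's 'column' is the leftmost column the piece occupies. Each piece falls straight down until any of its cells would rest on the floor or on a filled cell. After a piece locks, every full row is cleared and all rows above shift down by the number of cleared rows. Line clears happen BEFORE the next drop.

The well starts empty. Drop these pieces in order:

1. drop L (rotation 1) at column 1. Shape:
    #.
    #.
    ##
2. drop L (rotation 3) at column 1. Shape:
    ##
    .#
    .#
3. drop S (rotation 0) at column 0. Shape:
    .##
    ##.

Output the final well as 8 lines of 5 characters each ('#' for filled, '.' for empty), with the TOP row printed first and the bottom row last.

Answer: .....
.....
.##..
##...
.##..
.##..
.##..
.##..

Derivation:
Drop 1: L rot1 at col 1 lands with bottom-row=0; cleared 0 line(s) (total 0); column heights now [0 3 1 0 0], max=3
Drop 2: L rot3 at col 1 lands with bottom-row=1; cleared 0 line(s) (total 0); column heights now [0 4 4 0 0], max=4
Drop 3: S rot0 at col 0 lands with bottom-row=4; cleared 0 line(s) (total 0); column heights now [5 6 6 0 0], max=6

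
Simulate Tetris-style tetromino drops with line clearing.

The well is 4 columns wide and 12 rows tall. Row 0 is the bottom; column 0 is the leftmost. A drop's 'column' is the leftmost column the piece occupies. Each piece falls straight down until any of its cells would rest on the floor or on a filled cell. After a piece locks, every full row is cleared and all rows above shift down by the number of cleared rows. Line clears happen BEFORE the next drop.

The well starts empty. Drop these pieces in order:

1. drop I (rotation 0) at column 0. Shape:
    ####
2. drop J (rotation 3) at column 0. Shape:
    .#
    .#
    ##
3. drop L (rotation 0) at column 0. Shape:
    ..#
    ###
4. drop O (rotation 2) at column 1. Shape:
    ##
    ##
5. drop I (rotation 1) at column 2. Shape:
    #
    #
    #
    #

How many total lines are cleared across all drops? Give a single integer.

Answer: 1

Derivation:
Drop 1: I rot0 at col 0 lands with bottom-row=0; cleared 1 line(s) (total 1); column heights now [0 0 0 0], max=0
Drop 2: J rot3 at col 0 lands with bottom-row=0; cleared 0 line(s) (total 1); column heights now [1 3 0 0], max=3
Drop 3: L rot0 at col 0 lands with bottom-row=3; cleared 0 line(s) (total 1); column heights now [4 4 5 0], max=5
Drop 4: O rot2 at col 1 lands with bottom-row=5; cleared 0 line(s) (total 1); column heights now [4 7 7 0], max=7
Drop 5: I rot1 at col 2 lands with bottom-row=7; cleared 0 line(s) (total 1); column heights now [4 7 11 0], max=11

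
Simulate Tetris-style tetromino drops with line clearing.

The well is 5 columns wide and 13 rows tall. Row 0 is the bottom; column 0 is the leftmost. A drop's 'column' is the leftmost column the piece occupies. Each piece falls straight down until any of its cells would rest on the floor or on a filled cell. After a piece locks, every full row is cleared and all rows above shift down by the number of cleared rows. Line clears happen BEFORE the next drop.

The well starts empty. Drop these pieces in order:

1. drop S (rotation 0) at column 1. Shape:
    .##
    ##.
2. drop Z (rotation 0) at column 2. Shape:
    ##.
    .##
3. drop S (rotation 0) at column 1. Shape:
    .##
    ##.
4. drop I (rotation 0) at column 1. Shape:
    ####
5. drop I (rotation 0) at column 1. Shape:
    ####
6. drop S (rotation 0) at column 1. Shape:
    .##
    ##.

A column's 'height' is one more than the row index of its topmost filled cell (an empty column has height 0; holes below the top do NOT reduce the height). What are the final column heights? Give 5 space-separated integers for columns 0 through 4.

Answer: 0 9 10 10 8

Derivation:
Drop 1: S rot0 at col 1 lands with bottom-row=0; cleared 0 line(s) (total 0); column heights now [0 1 2 2 0], max=2
Drop 2: Z rot0 at col 2 lands with bottom-row=2; cleared 0 line(s) (total 0); column heights now [0 1 4 4 3], max=4
Drop 3: S rot0 at col 1 lands with bottom-row=4; cleared 0 line(s) (total 0); column heights now [0 5 6 6 3], max=6
Drop 4: I rot0 at col 1 lands with bottom-row=6; cleared 0 line(s) (total 0); column heights now [0 7 7 7 7], max=7
Drop 5: I rot0 at col 1 lands with bottom-row=7; cleared 0 line(s) (total 0); column heights now [0 8 8 8 8], max=8
Drop 6: S rot0 at col 1 lands with bottom-row=8; cleared 0 line(s) (total 0); column heights now [0 9 10 10 8], max=10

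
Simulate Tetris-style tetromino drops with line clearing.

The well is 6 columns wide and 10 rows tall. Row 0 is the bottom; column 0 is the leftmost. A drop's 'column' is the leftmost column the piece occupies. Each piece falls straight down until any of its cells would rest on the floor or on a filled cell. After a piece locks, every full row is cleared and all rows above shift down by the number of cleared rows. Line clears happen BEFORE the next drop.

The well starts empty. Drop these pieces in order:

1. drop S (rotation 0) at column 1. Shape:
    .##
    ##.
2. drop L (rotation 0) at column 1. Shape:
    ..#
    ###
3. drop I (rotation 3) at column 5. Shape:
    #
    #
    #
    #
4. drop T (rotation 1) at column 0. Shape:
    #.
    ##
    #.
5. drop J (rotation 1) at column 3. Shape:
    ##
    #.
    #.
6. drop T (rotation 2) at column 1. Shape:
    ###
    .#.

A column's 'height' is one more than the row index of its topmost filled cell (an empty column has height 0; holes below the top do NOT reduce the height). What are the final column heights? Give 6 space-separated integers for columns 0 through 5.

Drop 1: S rot0 at col 1 lands with bottom-row=0; cleared 0 line(s) (total 0); column heights now [0 1 2 2 0 0], max=2
Drop 2: L rot0 at col 1 lands with bottom-row=2; cleared 0 line(s) (total 0); column heights now [0 3 3 4 0 0], max=4
Drop 3: I rot3 at col 5 lands with bottom-row=0; cleared 0 line(s) (total 0); column heights now [0 3 3 4 0 4], max=4
Drop 4: T rot1 at col 0 lands with bottom-row=2; cleared 0 line(s) (total 0); column heights now [5 4 3 4 0 4], max=5
Drop 5: J rot1 at col 3 lands with bottom-row=4; cleared 0 line(s) (total 0); column heights now [5 4 3 7 7 4], max=7
Drop 6: T rot2 at col 1 lands with bottom-row=6; cleared 0 line(s) (total 0); column heights now [5 8 8 8 7 4], max=8

Answer: 5 8 8 8 7 4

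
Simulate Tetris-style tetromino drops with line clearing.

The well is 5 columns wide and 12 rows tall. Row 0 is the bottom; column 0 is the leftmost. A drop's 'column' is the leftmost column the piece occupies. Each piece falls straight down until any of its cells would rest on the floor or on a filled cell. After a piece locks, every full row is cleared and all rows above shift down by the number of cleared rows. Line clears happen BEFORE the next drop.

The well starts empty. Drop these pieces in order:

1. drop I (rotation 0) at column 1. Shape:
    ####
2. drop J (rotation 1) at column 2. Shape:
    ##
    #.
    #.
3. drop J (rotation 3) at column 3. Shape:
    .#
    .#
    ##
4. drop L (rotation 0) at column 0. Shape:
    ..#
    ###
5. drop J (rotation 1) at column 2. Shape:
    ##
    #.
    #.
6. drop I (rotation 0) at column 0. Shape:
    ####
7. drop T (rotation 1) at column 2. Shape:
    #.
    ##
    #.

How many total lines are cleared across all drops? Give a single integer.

Drop 1: I rot0 at col 1 lands with bottom-row=0; cleared 0 line(s) (total 0); column heights now [0 1 1 1 1], max=1
Drop 2: J rot1 at col 2 lands with bottom-row=1; cleared 0 line(s) (total 0); column heights now [0 1 4 4 1], max=4
Drop 3: J rot3 at col 3 lands with bottom-row=4; cleared 0 line(s) (total 0); column heights now [0 1 4 5 7], max=7
Drop 4: L rot0 at col 0 lands with bottom-row=4; cleared 1 line(s) (total 1); column heights now [0 1 5 4 6], max=6
Drop 5: J rot1 at col 2 lands with bottom-row=5; cleared 0 line(s) (total 1); column heights now [0 1 8 8 6], max=8
Drop 6: I rot0 at col 0 lands with bottom-row=8; cleared 0 line(s) (total 1); column heights now [9 9 9 9 6], max=9
Drop 7: T rot1 at col 2 lands with bottom-row=9; cleared 0 line(s) (total 1); column heights now [9 9 12 11 6], max=12

Answer: 1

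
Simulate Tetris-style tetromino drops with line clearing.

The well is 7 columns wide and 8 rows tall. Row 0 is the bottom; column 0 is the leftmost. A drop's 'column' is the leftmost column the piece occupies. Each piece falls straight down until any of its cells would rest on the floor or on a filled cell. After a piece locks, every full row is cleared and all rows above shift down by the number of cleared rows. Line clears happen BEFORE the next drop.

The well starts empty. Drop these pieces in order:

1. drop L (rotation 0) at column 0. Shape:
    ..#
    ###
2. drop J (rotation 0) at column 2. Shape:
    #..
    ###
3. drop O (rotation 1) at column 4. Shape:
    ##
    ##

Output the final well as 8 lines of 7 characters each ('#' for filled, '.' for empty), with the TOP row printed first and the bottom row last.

Drop 1: L rot0 at col 0 lands with bottom-row=0; cleared 0 line(s) (total 0); column heights now [1 1 2 0 0 0 0], max=2
Drop 2: J rot0 at col 2 lands with bottom-row=2; cleared 0 line(s) (total 0); column heights now [1 1 4 3 3 0 0], max=4
Drop 3: O rot1 at col 4 lands with bottom-row=3; cleared 0 line(s) (total 0); column heights now [1 1 4 3 5 5 0], max=5

Answer: .......
.......
.......
....##.
..#.##.
..###..
..#....
###....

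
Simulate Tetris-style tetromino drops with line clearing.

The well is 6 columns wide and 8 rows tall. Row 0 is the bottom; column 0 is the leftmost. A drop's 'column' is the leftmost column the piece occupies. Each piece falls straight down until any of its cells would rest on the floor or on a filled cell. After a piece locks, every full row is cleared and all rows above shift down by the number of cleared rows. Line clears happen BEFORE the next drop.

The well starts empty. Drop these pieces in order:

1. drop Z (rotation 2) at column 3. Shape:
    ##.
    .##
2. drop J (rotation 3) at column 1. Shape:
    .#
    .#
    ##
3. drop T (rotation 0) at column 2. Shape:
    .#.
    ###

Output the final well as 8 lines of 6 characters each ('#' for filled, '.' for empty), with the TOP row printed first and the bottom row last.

Drop 1: Z rot2 at col 3 lands with bottom-row=0; cleared 0 line(s) (total 0); column heights now [0 0 0 2 2 1], max=2
Drop 2: J rot3 at col 1 lands with bottom-row=0; cleared 0 line(s) (total 0); column heights now [0 1 3 2 2 1], max=3
Drop 3: T rot0 at col 2 lands with bottom-row=3; cleared 0 line(s) (total 0); column heights now [0 1 4 5 4 1], max=5

Answer: ......
......
......
...#..
..###.
..#...
..###.
.##.##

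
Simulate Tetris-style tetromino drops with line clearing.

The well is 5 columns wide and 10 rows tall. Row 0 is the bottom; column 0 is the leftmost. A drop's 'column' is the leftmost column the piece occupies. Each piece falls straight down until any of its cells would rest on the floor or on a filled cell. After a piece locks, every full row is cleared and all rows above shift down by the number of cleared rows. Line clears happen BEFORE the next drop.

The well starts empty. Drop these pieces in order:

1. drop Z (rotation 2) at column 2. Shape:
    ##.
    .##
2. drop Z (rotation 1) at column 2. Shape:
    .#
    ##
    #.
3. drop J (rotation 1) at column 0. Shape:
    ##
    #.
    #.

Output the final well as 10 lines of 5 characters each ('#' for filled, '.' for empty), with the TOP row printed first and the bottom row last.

Answer: .....
.....
.....
.....
.....
...#.
..##.
###..
#.##.
#..##

Derivation:
Drop 1: Z rot2 at col 2 lands with bottom-row=0; cleared 0 line(s) (total 0); column heights now [0 0 2 2 1], max=2
Drop 2: Z rot1 at col 2 lands with bottom-row=2; cleared 0 line(s) (total 0); column heights now [0 0 4 5 1], max=5
Drop 3: J rot1 at col 0 lands with bottom-row=0; cleared 0 line(s) (total 0); column heights now [3 3 4 5 1], max=5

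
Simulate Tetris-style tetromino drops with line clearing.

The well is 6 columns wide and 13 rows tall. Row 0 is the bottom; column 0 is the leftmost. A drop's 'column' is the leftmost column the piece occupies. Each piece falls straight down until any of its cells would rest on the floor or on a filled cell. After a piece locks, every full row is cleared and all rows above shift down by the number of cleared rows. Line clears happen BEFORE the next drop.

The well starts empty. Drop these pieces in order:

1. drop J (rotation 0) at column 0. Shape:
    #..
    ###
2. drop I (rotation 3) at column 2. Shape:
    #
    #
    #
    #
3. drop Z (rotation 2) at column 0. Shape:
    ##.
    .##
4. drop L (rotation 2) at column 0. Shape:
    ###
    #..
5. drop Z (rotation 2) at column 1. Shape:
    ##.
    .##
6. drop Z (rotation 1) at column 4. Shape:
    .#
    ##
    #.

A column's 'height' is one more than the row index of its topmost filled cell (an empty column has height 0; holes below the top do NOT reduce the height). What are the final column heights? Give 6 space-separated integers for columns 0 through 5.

Answer: 9 11 11 10 2 3

Derivation:
Drop 1: J rot0 at col 0 lands with bottom-row=0; cleared 0 line(s) (total 0); column heights now [2 1 1 0 0 0], max=2
Drop 2: I rot3 at col 2 lands with bottom-row=1; cleared 0 line(s) (total 0); column heights now [2 1 5 0 0 0], max=5
Drop 3: Z rot2 at col 0 lands with bottom-row=5; cleared 0 line(s) (total 0); column heights now [7 7 6 0 0 0], max=7
Drop 4: L rot2 at col 0 lands with bottom-row=7; cleared 0 line(s) (total 0); column heights now [9 9 9 0 0 0], max=9
Drop 5: Z rot2 at col 1 lands with bottom-row=9; cleared 0 line(s) (total 0); column heights now [9 11 11 10 0 0], max=11
Drop 6: Z rot1 at col 4 lands with bottom-row=0; cleared 0 line(s) (total 0); column heights now [9 11 11 10 2 3], max=11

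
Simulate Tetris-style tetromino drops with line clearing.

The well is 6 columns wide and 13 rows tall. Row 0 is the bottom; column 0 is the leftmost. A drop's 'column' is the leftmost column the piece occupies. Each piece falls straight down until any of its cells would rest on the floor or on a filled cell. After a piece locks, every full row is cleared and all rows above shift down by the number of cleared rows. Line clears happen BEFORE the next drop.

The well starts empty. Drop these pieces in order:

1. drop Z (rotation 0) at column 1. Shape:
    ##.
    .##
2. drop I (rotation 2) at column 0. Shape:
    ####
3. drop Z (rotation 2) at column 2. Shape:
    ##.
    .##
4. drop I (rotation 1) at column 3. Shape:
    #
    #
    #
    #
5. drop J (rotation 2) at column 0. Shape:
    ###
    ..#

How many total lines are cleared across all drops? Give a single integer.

Drop 1: Z rot0 at col 1 lands with bottom-row=0; cleared 0 line(s) (total 0); column heights now [0 2 2 1 0 0], max=2
Drop 2: I rot2 at col 0 lands with bottom-row=2; cleared 0 line(s) (total 0); column heights now [3 3 3 3 0 0], max=3
Drop 3: Z rot2 at col 2 lands with bottom-row=3; cleared 0 line(s) (total 0); column heights now [3 3 5 5 4 0], max=5
Drop 4: I rot1 at col 3 lands with bottom-row=5; cleared 0 line(s) (total 0); column heights now [3 3 5 9 4 0], max=9
Drop 5: J rot2 at col 0 lands with bottom-row=5; cleared 0 line(s) (total 0); column heights now [7 7 7 9 4 0], max=9

Answer: 0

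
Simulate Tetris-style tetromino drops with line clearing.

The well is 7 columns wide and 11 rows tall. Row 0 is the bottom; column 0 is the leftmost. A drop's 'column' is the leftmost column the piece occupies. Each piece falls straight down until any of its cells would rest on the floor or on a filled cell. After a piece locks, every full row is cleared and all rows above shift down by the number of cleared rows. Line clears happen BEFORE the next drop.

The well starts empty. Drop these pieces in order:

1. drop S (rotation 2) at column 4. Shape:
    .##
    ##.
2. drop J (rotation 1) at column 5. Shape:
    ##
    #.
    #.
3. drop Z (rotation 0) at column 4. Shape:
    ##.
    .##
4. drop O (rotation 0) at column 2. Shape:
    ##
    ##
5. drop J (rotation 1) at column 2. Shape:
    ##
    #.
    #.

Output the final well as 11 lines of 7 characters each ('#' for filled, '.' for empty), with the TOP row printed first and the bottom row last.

Drop 1: S rot2 at col 4 lands with bottom-row=0; cleared 0 line(s) (total 0); column heights now [0 0 0 0 1 2 2], max=2
Drop 2: J rot1 at col 5 lands with bottom-row=2; cleared 0 line(s) (total 0); column heights now [0 0 0 0 1 5 5], max=5
Drop 3: Z rot0 at col 4 lands with bottom-row=5; cleared 0 line(s) (total 0); column heights now [0 0 0 0 7 7 6], max=7
Drop 4: O rot0 at col 2 lands with bottom-row=0; cleared 0 line(s) (total 0); column heights now [0 0 2 2 7 7 6], max=7
Drop 5: J rot1 at col 2 lands with bottom-row=2; cleared 0 line(s) (total 0); column heights now [0 0 5 5 7 7 6], max=7

Answer: .......
.......
.......
.......
....##.
.....##
..##.##
..#..#.
..#..#.
..##.##
..####.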